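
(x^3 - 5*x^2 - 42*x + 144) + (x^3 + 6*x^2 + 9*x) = 2*x^3 + x^2 - 33*x + 144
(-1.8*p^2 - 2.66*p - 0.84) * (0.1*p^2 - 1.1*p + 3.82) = -0.18*p^4 + 1.714*p^3 - 4.034*p^2 - 9.2372*p - 3.2088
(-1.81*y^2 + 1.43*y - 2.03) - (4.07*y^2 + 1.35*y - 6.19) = -5.88*y^2 + 0.0799999999999998*y + 4.16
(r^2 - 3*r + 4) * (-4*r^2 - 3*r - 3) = -4*r^4 + 9*r^3 - 10*r^2 - 3*r - 12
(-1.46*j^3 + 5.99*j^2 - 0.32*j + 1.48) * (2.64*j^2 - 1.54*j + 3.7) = -3.8544*j^5 + 18.062*j^4 - 15.4714*j^3 + 26.563*j^2 - 3.4632*j + 5.476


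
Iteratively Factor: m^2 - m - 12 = (m - 4)*(m + 3)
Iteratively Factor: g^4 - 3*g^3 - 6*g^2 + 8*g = (g - 4)*(g^3 + g^2 - 2*g) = (g - 4)*(g - 1)*(g^2 + 2*g) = (g - 4)*(g - 1)*(g + 2)*(g)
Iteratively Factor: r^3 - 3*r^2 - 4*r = (r + 1)*(r^2 - 4*r) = (r - 4)*(r + 1)*(r)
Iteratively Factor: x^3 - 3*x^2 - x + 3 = (x - 1)*(x^2 - 2*x - 3) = (x - 1)*(x + 1)*(x - 3)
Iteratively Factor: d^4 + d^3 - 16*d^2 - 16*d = (d + 4)*(d^3 - 3*d^2 - 4*d) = (d - 4)*(d + 4)*(d^2 + d) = d*(d - 4)*(d + 4)*(d + 1)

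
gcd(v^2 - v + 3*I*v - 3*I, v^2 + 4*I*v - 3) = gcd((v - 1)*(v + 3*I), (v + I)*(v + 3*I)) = v + 3*I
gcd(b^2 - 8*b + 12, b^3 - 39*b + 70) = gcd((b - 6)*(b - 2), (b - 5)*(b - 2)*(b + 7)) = b - 2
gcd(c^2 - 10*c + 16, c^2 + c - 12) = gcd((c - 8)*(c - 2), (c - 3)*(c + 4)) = 1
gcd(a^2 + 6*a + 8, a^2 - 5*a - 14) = a + 2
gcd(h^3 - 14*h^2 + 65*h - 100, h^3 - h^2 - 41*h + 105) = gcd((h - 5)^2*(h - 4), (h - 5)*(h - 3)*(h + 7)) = h - 5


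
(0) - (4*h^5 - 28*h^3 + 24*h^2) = -4*h^5 + 28*h^3 - 24*h^2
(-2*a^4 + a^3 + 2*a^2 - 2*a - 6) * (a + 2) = -2*a^5 - 3*a^4 + 4*a^3 + 2*a^2 - 10*a - 12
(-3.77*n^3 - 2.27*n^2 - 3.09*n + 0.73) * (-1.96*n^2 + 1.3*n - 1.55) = 7.3892*n^5 - 0.4518*n^4 + 8.9489*n^3 - 1.9293*n^2 + 5.7385*n - 1.1315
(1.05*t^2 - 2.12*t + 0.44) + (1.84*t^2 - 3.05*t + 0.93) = 2.89*t^2 - 5.17*t + 1.37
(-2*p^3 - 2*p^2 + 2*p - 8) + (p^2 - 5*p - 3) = -2*p^3 - p^2 - 3*p - 11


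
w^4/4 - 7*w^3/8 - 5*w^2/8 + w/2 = w*(w/4 + 1/4)*(w - 4)*(w - 1/2)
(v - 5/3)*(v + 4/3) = v^2 - v/3 - 20/9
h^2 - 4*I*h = h*(h - 4*I)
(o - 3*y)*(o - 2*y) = o^2 - 5*o*y + 6*y^2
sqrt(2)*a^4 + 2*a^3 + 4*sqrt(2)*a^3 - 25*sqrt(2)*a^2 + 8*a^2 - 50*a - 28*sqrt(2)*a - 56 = (a - 4)*(a + 7)*(a + sqrt(2))*(sqrt(2)*a + sqrt(2))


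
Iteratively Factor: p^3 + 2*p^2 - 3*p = (p - 1)*(p^2 + 3*p) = p*(p - 1)*(p + 3)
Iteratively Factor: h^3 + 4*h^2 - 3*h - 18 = (h - 2)*(h^2 + 6*h + 9) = (h - 2)*(h + 3)*(h + 3)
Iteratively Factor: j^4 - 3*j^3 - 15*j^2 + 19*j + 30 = (j + 3)*(j^3 - 6*j^2 + 3*j + 10) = (j + 1)*(j + 3)*(j^2 - 7*j + 10) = (j - 2)*(j + 1)*(j + 3)*(j - 5)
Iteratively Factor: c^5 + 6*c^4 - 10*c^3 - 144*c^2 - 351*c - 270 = (c - 5)*(c^4 + 11*c^3 + 45*c^2 + 81*c + 54) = (c - 5)*(c + 2)*(c^3 + 9*c^2 + 27*c + 27) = (c - 5)*(c + 2)*(c + 3)*(c^2 + 6*c + 9) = (c - 5)*(c + 2)*(c + 3)^2*(c + 3)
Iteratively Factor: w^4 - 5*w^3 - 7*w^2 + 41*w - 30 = (w - 2)*(w^3 - 3*w^2 - 13*w + 15) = (w - 2)*(w - 1)*(w^2 - 2*w - 15) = (w - 2)*(w - 1)*(w + 3)*(w - 5)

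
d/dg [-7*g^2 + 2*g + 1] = 2 - 14*g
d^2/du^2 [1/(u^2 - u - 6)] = 2*(u^2 - u - (2*u - 1)^2 - 6)/(-u^2 + u + 6)^3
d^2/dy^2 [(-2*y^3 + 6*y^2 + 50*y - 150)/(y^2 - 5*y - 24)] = 12*(-3*y^3 - 123*y^2 + 399*y - 1649)/(y^6 - 15*y^5 + 3*y^4 + 595*y^3 - 72*y^2 - 8640*y - 13824)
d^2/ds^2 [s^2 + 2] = 2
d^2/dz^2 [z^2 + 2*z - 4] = 2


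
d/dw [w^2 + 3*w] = 2*w + 3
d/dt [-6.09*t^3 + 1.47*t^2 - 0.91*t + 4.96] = -18.27*t^2 + 2.94*t - 0.91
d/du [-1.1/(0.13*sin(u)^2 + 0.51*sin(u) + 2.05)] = (0.286*sin(u) + 0.561)*cos(u)/(0.13*sin(u)^2 + 0.51*sin(u) + 2.05)^2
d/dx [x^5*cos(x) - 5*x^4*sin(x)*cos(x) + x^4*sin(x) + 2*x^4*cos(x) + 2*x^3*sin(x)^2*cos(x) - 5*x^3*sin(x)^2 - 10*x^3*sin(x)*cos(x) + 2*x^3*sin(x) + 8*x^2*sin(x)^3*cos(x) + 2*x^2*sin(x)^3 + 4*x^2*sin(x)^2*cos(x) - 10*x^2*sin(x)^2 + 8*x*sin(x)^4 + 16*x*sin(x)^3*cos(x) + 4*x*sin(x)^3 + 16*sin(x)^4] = -x^5*sin(x) + 10*x^4*sin(x)^2 - 2*x^4*sin(x) + 6*x^4*cos(x) - 5*x^4 - 6*x^3*sin(x)^3 + 20*x^3*sin(x)^2 - 30*x^3*sin(x)*cos(x) + 8*x^3*sin(x) + 10*x^3*cos(x) - 10*x^3 - 32*x^2*sin(x)^4 + 12*sqrt(2)*x^2*sin(x)^2*cos(x + pi/4) + 9*x^2*sin(x)^2 - 50*x^2*sin(x)*cos(x) + 14*x^2*sin(x) - 64*x*sin(x)^4 + 48*x*sin(x)^3*cos(x) + 4*x*sin(x)^3 + 20*x*sin(x)^2*cos(x) + 28*x*sin(x)^2 + 8*sin(x)^4 + 80*sin(x)^3*cos(x) + 4*sin(x)^3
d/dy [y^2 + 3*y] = 2*y + 3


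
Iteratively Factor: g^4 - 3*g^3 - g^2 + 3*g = (g - 3)*(g^3 - g) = (g - 3)*(g + 1)*(g^2 - g) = (g - 3)*(g - 1)*(g + 1)*(g)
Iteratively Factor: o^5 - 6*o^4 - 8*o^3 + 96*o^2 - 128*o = (o - 2)*(o^4 - 4*o^3 - 16*o^2 + 64*o) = o*(o - 2)*(o^3 - 4*o^2 - 16*o + 64) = o*(o - 2)*(o + 4)*(o^2 - 8*o + 16) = o*(o - 4)*(o - 2)*(o + 4)*(o - 4)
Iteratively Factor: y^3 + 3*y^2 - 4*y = (y - 1)*(y^2 + 4*y) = y*(y - 1)*(y + 4)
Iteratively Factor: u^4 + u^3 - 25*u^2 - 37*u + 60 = (u - 1)*(u^3 + 2*u^2 - 23*u - 60) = (u - 1)*(u + 3)*(u^2 - u - 20) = (u - 5)*(u - 1)*(u + 3)*(u + 4)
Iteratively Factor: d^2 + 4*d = (d + 4)*(d)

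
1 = 1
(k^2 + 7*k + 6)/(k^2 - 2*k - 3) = (k + 6)/(k - 3)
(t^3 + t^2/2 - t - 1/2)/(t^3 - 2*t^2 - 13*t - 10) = (2*t^2 - t - 1)/(2*(t^2 - 3*t - 10))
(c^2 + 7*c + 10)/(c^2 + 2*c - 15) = (c + 2)/(c - 3)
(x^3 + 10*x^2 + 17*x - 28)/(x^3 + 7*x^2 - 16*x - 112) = (x - 1)/(x - 4)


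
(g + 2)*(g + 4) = g^2 + 6*g + 8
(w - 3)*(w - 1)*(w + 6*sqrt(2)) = w^3 - 4*w^2 + 6*sqrt(2)*w^2 - 24*sqrt(2)*w + 3*w + 18*sqrt(2)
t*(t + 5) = t^2 + 5*t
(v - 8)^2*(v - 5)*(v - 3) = v^4 - 24*v^3 + 207*v^2 - 752*v + 960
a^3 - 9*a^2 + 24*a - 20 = (a - 5)*(a - 2)^2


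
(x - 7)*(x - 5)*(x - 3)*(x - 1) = x^4 - 16*x^3 + 86*x^2 - 176*x + 105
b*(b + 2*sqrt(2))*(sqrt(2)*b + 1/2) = sqrt(2)*b^3 + 9*b^2/2 + sqrt(2)*b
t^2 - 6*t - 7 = (t - 7)*(t + 1)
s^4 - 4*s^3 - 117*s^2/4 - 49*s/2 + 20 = (s - 8)*(s - 1/2)*(s + 2)*(s + 5/2)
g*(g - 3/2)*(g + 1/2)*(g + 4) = g^4 + 3*g^3 - 19*g^2/4 - 3*g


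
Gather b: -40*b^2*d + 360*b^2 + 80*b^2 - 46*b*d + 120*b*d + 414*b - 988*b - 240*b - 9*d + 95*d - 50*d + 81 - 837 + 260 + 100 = b^2*(440 - 40*d) + b*(74*d - 814) + 36*d - 396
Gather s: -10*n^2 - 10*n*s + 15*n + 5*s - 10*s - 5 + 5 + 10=-10*n^2 + 15*n + s*(-10*n - 5) + 10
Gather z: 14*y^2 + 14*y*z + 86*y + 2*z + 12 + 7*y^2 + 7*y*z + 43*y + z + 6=21*y^2 + 129*y + z*(21*y + 3) + 18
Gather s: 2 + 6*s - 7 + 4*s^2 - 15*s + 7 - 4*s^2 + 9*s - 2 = 0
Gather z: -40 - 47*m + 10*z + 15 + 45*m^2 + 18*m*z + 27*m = 45*m^2 - 20*m + z*(18*m + 10) - 25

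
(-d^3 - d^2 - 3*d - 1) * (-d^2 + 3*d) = d^5 - 2*d^4 - 8*d^2 - 3*d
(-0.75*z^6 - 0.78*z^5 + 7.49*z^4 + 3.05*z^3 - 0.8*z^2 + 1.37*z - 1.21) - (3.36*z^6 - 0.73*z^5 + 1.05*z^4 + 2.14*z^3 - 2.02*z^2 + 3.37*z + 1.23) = -4.11*z^6 - 0.05*z^5 + 6.44*z^4 + 0.91*z^3 + 1.22*z^2 - 2.0*z - 2.44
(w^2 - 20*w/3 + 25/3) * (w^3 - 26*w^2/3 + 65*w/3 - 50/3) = w^5 - 46*w^4/3 + 790*w^3/9 - 700*w^2/3 + 875*w/3 - 1250/9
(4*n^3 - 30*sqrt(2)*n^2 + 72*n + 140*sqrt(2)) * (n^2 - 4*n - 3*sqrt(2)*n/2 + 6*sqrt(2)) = 4*n^5 - 36*sqrt(2)*n^4 - 16*n^4 + 162*n^3 + 144*sqrt(2)*n^3 - 648*n^2 + 32*sqrt(2)*n^2 - 420*n - 128*sqrt(2)*n + 1680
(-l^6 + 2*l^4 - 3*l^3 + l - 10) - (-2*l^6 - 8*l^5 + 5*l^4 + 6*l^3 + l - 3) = l^6 + 8*l^5 - 3*l^4 - 9*l^3 - 7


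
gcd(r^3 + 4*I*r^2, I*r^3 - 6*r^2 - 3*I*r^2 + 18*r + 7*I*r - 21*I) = 1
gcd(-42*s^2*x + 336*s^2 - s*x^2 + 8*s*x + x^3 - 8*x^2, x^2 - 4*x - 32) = x - 8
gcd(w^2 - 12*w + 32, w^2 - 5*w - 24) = w - 8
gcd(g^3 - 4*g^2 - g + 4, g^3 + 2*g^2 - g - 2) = g^2 - 1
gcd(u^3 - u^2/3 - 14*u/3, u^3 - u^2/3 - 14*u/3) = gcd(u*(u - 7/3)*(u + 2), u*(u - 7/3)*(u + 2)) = u^3 - u^2/3 - 14*u/3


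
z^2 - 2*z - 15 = (z - 5)*(z + 3)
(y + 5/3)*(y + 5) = y^2 + 20*y/3 + 25/3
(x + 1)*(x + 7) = x^2 + 8*x + 7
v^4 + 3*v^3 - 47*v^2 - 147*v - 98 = (v - 7)*(v + 1)*(v + 2)*(v + 7)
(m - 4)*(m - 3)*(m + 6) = m^3 - m^2 - 30*m + 72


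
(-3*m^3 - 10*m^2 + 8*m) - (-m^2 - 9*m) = -3*m^3 - 9*m^2 + 17*m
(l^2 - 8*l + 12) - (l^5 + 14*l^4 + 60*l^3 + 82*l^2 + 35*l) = -l^5 - 14*l^4 - 60*l^3 - 81*l^2 - 43*l + 12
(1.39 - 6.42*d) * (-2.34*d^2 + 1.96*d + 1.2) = 15.0228*d^3 - 15.8358*d^2 - 4.9796*d + 1.668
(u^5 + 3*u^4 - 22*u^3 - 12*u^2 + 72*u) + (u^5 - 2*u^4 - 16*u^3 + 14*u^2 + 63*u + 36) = 2*u^5 + u^4 - 38*u^3 + 2*u^2 + 135*u + 36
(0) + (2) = 2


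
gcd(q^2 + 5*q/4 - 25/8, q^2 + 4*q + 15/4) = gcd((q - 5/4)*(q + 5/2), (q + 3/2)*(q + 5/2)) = q + 5/2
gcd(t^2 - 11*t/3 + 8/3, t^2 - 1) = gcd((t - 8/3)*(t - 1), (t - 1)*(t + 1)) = t - 1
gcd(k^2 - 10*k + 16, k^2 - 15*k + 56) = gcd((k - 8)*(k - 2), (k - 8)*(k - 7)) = k - 8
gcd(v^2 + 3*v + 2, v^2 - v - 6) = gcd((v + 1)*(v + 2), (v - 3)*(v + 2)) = v + 2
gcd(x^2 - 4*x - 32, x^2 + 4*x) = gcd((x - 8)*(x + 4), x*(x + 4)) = x + 4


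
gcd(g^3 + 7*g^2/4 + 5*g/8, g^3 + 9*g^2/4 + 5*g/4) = g^2 + 5*g/4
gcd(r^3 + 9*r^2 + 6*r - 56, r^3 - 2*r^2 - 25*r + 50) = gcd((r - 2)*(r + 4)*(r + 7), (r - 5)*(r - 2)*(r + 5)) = r - 2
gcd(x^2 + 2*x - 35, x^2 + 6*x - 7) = x + 7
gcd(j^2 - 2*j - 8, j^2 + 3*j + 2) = j + 2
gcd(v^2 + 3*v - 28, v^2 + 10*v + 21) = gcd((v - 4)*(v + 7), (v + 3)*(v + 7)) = v + 7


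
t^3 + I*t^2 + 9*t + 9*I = (t - 3*I)*(t + I)*(t + 3*I)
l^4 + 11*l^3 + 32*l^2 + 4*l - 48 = (l - 1)*(l + 2)*(l + 4)*(l + 6)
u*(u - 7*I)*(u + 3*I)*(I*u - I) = I*u^4 + 4*u^3 - I*u^3 - 4*u^2 + 21*I*u^2 - 21*I*u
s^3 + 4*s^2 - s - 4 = (s - 1)*(s + 1)*(s + 4)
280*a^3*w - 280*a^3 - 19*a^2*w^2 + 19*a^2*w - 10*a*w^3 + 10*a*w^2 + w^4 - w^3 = (-8*a + w)*(-7*a + w)*(5*a + w)*(w - 1)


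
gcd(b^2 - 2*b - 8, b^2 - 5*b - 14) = b + 2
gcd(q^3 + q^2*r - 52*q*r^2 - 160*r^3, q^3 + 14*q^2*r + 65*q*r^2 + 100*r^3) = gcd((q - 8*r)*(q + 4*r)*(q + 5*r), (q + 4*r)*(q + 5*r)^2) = q^2 + 9*q*r + 20*r^2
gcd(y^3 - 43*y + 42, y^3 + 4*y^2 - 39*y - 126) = y^2 + y - 42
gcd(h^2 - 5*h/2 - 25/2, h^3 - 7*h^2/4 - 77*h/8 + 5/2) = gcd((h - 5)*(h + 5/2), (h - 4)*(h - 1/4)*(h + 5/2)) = h + 5/2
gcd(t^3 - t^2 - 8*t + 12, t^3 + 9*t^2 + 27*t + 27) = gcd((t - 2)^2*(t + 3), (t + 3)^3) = t + 3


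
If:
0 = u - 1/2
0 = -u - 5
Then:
No Solution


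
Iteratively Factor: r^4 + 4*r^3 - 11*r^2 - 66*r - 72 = (r + 2)*(r^3 + 2*r^2 - 15*r - 36) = (r + 2)*(r + 3)*(r^2 - r - 12) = (r + 2)*(r + 3)^2*(r - 4)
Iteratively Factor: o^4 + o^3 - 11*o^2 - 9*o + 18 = (o + 3)*(o^3 - 2*o^2 - 5*o + 6) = (o - 1)*(o + 3)*(o^2 - o - 6) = (o - 3)*(o - 1)*(o + 3)*(o + 2)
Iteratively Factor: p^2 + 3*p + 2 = (p + 1)*(p + 2)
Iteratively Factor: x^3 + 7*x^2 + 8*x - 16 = (x - 1)*(x^2 + 8*x + 16) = (x - 1)*(x + 4)*(x + 4)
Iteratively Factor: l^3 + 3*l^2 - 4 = (l + 2)*(l^2 + l - 2) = (l + 2)^2*(l - 1)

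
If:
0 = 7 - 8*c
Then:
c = 7/8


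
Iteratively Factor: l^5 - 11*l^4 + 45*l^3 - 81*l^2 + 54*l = (l - 3)*(l^4 - 8*l^3 + 21*l^2 - 18*l) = (l - 3)^2*(l^3 - 5*l^2 + 6*l) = (l - 3)^2*(l - 2)*(l^2 - 3*l) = l*(l - 3)^2*(l - 2)*(l - 3)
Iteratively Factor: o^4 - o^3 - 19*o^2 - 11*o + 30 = (o - 1)*(o^3 - 19*o - 30) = (o - 5)*(o - 1)*(o^2 + 5*o + 6) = (o - 5)*(o - 1)*(o + 2)*(o + 3)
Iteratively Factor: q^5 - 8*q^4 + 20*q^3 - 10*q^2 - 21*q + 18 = (q - 1)*(q^4 - 7*q^3 + 13*q^2 + 3*q - 18) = (q - 2)*(q - 1)*(q^3 - 5*q^2 + 3*q + 9) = (q - 3)*(q - 2)*(q - 1)*(q^2 - 2*q - 3) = (q - 3)*(q - 2)*(q - 1)*(q + 1)*(q - 3)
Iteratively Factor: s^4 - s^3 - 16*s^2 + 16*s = (s - 1)*(s^3 - 16*s) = s*(s - 1)*(s^2 - 16) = s*(s - 1)*(s + 4)*(s - 4)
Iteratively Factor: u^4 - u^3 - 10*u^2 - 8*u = (u + 1)*(u^3 - 2*u^2 - 8*u) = (u - 4)*(u + 1)*(u^2 + 2*u) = (u - 4)*(u + 1)*(u + 2)*(u)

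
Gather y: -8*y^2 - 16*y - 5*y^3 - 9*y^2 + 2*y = -5*y^3 - 17*y^2 - 14*y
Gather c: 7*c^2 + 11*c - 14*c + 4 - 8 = 7*c^2 - 3*c - 4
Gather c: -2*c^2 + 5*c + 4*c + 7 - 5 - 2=-2*c^2 + 9*c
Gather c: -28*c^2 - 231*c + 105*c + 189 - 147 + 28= -28*c^2 - 126*c + 70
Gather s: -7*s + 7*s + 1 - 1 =0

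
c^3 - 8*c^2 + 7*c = c*(c - 7)*(c - 1)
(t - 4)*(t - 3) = t^2 - 7*t + 12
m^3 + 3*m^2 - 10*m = m*(m - 2)*(m + 5)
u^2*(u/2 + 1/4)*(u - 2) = u^4/2 - 3*u^3/4 - u^2/2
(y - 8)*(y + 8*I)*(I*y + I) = I*y^3 - 8*y^2 - 7*I*y^2 + 56*y - 8*I*y + 64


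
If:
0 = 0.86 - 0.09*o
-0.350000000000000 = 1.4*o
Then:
No Solution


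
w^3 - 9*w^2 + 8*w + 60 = (w - 6)*(w - 5)*(w + 2)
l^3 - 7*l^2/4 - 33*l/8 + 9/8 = (l - 3)*(l - 1/4)*(l + 3/2)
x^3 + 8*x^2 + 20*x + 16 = (x + 2)^2*(x + 4)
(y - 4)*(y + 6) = y^2 + 2*y - 24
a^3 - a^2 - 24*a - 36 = (a - 6)*(a + 2)*(a + 3)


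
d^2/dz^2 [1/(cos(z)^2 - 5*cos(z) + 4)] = (-4*sin(z)^4 + 11*sin(z)^2 - 155*cos(z)/4 + 15*cos(3*z)/4 + 35)/((cos(z) - 4)^3*(cos(z) - 1)^3)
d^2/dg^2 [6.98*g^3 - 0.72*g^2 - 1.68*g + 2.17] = 41.88*g - 1.44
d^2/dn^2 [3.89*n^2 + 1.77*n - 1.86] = 7.78000000000000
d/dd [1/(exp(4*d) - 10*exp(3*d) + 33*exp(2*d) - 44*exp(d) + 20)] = (-4*exp(3*d) + 30*exp(2*d) - 66*exp(d) + 44)*exp(d)/(exp(4*d) - 10*exp(3*d) + 33*exp(2*d) - 44*exp(d) + 20)^2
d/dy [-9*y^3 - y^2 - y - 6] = -27*y^2 - 2*y - 1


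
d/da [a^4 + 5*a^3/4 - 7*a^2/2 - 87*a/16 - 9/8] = 4*a^3 + 15*a^2/4 - 7*a - 87/16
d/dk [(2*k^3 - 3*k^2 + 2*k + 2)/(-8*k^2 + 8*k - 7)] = 2*(-8*k^4 + 16*k^3 - 25*k^2 + 37*k - 15)/(64*k^4 - 128*k^3 + 176*k^2 - 112*k + 49)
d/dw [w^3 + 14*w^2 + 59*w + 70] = 3*w^2 + 28*w + 59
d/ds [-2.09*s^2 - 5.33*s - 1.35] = -4.18*s - 5.33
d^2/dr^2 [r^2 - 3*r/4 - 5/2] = 2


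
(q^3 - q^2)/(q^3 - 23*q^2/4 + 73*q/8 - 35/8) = 8*q^2/(8*q^2 - 38*q + 35)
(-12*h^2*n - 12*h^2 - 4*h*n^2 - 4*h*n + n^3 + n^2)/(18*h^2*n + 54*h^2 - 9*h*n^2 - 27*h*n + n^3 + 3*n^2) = (-2*h*n - 2*h - n^2 - n)/(3*h*n + 9*h - n^2 - 3*n)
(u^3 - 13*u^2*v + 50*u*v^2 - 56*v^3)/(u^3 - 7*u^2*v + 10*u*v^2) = (u^2 - 11*u*v + 28*v^2)/(u*(u - 5*v))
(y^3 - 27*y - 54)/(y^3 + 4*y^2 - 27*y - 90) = (y^2 - 3*y - 18)/(y^2 + y - 30)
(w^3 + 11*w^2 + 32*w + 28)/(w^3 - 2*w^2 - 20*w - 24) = (w + 7)/(w - 6)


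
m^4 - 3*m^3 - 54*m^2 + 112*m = m*(m - 8)*(m - 2)*(m + 7)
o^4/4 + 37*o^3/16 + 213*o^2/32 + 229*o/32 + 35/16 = (o/4 + 1/2)*(o + 1/2)*(o + 7/4)*(o + 5)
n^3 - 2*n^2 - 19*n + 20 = (n - 5)*(n - 1)*(n + 4)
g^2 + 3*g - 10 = (g - 2)*(g + 5)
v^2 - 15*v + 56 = (v - 8)*(v - 7)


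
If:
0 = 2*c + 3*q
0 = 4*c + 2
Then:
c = -1/2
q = 1/3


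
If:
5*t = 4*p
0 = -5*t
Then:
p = 0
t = 0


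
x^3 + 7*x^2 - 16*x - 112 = (x - 4)*(x + 4)*(x + 7)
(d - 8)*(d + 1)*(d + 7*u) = d^3 + 7*d^2*u - 7*d^2 - 49*d*u - 8*d - 56*u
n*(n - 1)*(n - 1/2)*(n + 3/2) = n^4 - 7*n^2/4 + 3*n/4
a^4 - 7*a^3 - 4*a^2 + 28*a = a*(a - 7)*(a - 2)*(a + 2)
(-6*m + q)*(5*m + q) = -30*m^2 - m*q + q^2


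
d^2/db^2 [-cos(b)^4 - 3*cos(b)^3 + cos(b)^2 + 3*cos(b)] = -3*cos(b)/4 + 4*cos(2*b)^2 + 27*cos(3*b)/4 - 2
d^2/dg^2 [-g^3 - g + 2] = -6*g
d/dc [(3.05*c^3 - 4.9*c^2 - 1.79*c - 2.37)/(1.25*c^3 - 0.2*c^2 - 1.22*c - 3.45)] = (-1.77635683940025e-15*c^5 + 5.515*c^4 - 2.967*c^3 - 17.06*c^2 + 32.862*c + 3.2841)/(1.5625*c^6 - 0.5*c^5 - 3.01*c^4 - 8.137*c^3 + 2.8684*c^2 + 8.418*c + 11.9025)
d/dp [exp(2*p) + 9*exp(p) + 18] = (2*exp(p) + 9)*exp(p)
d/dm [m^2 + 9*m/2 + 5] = 2*m + 9/2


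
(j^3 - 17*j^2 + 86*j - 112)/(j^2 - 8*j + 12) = (j^2 - 15*j + 56)/(j - 6)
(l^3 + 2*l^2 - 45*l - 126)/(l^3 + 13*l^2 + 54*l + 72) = (l - 7)/(l + 4)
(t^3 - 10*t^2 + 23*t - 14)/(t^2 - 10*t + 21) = (t^2 - 3*t + 2)/(t - 3)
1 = 1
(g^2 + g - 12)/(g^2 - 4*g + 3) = (g + 4)/(g - 1)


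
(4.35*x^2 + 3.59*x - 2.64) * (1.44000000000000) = 6.264*x^2 + 5.1696*x - 3.8016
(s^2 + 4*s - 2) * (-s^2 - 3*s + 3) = -s^4 - 7*s^3 - 7*s^2 + 18*s - 6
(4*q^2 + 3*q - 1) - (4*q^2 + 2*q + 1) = q - 2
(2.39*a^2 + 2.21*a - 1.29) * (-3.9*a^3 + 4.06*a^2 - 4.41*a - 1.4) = -9.321*a^5 + 1.0844*a^4 + 3.4637*a^3 - 18.3295*a^2 + 2.5949*a + 1.806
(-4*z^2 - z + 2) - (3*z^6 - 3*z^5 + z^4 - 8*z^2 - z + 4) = -3*z^6 + 3*z^5 - z^4 + 4*z^2 - 2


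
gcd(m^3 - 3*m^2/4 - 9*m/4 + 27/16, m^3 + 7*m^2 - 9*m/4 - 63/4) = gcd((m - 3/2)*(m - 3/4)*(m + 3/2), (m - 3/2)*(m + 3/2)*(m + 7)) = m^2 - 9/4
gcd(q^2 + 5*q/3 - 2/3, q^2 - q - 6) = q + 2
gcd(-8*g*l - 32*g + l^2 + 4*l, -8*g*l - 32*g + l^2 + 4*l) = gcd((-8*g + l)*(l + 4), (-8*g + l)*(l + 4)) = 8*g*l + 32*g - l^2 - 4*l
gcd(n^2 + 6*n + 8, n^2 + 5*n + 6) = n + 2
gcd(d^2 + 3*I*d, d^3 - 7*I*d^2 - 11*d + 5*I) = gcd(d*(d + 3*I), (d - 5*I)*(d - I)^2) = 1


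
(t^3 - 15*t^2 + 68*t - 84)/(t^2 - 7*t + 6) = (t^2 - 9*t + 14)/(t - 1)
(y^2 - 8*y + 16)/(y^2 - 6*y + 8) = (y - 4)/(y - 2)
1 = 1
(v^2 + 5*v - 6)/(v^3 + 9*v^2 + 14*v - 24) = 1/(v + 4)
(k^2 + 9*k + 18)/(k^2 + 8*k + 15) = (k + 6)/(k + 5)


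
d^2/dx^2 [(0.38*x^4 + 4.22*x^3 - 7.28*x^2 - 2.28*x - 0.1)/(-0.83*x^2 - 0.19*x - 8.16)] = (-0.523564*x^6 - 0.359556000000001*x^5 - 15.524292*x^4 + 48.276588*x^3 - 638.309028*x^2 - 1778.504676*x + 961.069172)/(0.571787*x^6 + 0.392673*x^5 + 16.954161*x^4 + 7.727851*x^3 + 166.681872*x^2 + 37.953792*x + 543.338496)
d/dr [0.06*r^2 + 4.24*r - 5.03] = 0.12*r + 4.24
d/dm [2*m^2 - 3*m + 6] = 4*m - 3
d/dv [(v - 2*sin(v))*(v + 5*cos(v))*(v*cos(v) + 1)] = -(v - 2*sin(v))*(v + 5*cos(v))*(v*sin(v) - cos(v)) - (v - 2*sin(v))*(v*cos(v) + 1)*(5*sin(v) - 1) - (v + 5*cos(v))*(v*cos(v) + 1)*(2*cos(v) - 1)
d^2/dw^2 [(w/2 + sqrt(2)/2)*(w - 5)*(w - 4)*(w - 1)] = 6*w^2 - 30*w + 3*sqrt(2)*w - 10*sqrt(2) + 29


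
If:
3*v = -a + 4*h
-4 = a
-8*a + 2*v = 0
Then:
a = -4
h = -13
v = -16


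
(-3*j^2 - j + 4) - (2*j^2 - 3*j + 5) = -5*j^2 + 2*j - 1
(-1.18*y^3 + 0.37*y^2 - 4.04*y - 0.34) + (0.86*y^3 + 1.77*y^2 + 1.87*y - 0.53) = -0.32*y^3 + 2.14*y^2 - 2.17*y - 0.87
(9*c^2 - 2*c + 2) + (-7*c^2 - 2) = 2*c^2 - 2*c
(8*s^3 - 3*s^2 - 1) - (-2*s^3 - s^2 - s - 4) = 10*s^3 - 2*s^2 + s + 3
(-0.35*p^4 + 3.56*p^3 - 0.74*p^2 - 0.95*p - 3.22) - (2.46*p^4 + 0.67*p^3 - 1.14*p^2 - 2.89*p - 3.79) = -2.81*p^4 + 2.89*p^3 + 0.4*p^2 + 1.94*p + 0.57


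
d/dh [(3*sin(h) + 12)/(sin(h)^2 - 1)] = 3*(-8*sin(h) + cos(h)^2 - 2)/cos(h)^3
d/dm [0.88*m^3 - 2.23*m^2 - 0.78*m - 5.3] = 2.64*m^2 - 4.46*m - 0.78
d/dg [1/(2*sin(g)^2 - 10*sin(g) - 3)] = 2*(5 - 2*sin(g))*cos(g)/(10*sin(g) + cos(2*g) + 2)^2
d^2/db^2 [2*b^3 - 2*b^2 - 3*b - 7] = 12*b - 4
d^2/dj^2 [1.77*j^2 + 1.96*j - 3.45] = 3.54000000000000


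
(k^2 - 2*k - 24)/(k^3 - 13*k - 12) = (-k^2 + 2*k + 24)/(-k^3 + 13*k + 12)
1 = 1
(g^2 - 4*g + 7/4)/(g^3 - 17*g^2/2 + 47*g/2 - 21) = (g - 1/2)/(g^2 - 5*g + 6)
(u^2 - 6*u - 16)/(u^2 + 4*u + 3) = (u^2 - 6*u - 16)/(u^2 + 4*u + 3)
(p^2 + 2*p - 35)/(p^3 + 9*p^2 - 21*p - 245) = 1/(p + 7)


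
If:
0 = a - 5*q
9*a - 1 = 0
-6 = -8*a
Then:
No Solution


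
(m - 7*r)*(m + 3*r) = m^2 - 4*m*r - 21*r^2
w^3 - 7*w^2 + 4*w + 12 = (w - 6)*(w - 2)*(w + 1)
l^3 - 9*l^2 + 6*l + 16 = (l - 8)*(l - 2)*(l + 1)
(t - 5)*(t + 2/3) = t^2 - 13*t/3 - 10/3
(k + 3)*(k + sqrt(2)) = k^2 + sqrt(2)*k + 3*k + 3*sqrt(2)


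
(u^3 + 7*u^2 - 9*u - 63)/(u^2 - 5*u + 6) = (u^2 + 10*u + 21)/(u - 2)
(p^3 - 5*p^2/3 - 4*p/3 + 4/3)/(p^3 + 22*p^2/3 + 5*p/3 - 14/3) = (p - 2)/(p + 7)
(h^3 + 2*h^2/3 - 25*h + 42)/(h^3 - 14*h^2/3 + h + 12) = (3*h^2 + 11*h - 42)/(3*h^2 - 5*h - 12)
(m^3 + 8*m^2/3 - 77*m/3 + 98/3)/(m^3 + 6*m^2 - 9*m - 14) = (m - 7/3)/(m + 1)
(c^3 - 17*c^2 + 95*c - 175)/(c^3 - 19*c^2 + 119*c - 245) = (c - 5)/(c - 7)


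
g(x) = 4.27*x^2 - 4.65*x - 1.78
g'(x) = 8.54*x - 4.65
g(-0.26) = -0.28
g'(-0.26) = -6.87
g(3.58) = 36.30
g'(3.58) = 25.92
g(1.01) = -2.12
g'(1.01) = 3.98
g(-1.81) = 20.63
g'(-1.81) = -20.11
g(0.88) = -2.57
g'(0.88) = 2.87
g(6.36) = 141.37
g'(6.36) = 49.66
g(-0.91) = 5.99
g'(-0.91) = -12.42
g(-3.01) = 50.90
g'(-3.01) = -30.36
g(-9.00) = 385.94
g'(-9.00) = -81.51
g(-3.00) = 50.60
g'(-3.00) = -30.27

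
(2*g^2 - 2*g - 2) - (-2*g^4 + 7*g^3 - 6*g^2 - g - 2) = 2*g^4 - 7*g^3 + 8*g^2 - g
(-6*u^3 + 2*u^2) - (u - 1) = -6*u^3 + 2*u^2 - u + 1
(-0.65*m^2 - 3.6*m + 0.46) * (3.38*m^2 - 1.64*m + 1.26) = -2.197*m^4 - 11.102*m^3 + 6.6398*m^2 - 5.2904*m + 0.5796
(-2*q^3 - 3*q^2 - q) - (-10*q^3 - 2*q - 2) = 8*q^3 - 3*q^2 + q + 2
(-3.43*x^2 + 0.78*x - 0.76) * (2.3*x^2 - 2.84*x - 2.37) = -7.889*x^4 + 11.5352*x^3 + 4.1659*x^2 + 0.3098*x + 1.8012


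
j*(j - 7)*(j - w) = j^3 - j^2*w - 7*j^2 + 7*j*w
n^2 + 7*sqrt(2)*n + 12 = (n + sqrt(2))*(n + 6*sqrt(2))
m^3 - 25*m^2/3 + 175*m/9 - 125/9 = (m - 5)*(m - 5/3)^2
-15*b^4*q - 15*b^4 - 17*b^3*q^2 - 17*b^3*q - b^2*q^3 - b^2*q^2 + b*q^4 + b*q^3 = (-5*b + q)*(b + q)*(3*b + q)*(b*q + b)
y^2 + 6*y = y*(y + 6)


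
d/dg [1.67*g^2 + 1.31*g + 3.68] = 3.34*g + 1.31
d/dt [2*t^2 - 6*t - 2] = 4*t - 6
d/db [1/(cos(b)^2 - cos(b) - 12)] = (2*cos(b) - 1)*sin(b)/(sin(b)^2 + cos(b) + 11)^2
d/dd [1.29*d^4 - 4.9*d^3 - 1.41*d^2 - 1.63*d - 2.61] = 5.16*d^3 - 14.7*d^2 - 2.82*d - 1.63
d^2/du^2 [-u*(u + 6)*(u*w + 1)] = -6*u*w - 12*w - 2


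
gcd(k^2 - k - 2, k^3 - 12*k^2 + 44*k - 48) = k - 2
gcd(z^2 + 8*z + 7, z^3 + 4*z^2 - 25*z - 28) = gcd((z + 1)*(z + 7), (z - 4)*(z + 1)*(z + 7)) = z^2 + 8*z + 7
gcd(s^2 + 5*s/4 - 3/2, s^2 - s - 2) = 1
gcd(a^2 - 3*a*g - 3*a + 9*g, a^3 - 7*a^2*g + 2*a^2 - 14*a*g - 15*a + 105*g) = a - 3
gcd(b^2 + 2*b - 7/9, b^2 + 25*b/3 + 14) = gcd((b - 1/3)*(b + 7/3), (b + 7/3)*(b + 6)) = b + 7/3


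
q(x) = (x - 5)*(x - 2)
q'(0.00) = -7.00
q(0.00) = 10.00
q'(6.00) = 5.00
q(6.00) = 4.00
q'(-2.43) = -11.86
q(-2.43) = 32.91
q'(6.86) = 6.72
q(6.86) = 9.04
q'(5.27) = 3.54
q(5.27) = 0.88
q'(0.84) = -5.32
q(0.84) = 4.83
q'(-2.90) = -12.80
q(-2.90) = 38.71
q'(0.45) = -6.10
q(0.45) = 7.05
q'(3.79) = 0.58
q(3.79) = -2.17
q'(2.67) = -1.66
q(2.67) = -1.56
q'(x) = 2*x - 7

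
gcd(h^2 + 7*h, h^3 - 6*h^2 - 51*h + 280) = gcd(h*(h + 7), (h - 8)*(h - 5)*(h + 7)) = h + 7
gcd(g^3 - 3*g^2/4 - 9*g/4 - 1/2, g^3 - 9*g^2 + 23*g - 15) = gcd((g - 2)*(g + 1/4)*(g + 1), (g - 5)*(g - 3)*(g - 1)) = 1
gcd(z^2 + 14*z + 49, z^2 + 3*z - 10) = 1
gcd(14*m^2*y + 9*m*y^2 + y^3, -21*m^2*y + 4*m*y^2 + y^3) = 7*m*y + y^2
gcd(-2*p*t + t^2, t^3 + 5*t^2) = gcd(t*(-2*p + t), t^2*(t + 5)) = t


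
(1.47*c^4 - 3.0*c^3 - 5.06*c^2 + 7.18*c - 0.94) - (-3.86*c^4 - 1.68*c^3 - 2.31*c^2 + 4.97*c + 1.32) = 5.33*c^4 - 1.32*c^3 - 2.75*c^2 + 2.21*c - 2.26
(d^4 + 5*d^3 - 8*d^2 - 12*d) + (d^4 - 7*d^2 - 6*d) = 2*d^4 + 5*d^3 - 15*d^2 - 18*d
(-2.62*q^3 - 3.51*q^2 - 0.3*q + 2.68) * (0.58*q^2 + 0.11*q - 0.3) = -1.5196*q^5 - 2.324*q^4 + 0.2259*q^3 + 2.5744*q^2 + 0.3848*q - 0.804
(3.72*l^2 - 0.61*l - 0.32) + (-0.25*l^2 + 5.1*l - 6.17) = 3.47*l^2 + 4.49*l - 6.49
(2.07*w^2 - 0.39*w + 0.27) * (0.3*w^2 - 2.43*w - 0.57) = 0.621*w^4 - 5.1471*w^3 - 0.1512*w^2 - 0.4338*w - 0.1539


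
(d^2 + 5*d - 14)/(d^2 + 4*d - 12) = (d + 7)/(d + 6)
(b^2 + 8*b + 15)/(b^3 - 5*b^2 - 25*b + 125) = (b + 3)/(b^2 - 10*b + 25)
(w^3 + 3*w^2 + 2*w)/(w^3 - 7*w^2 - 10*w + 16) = w*(w + 1)/(w^2 - 9*w + 8)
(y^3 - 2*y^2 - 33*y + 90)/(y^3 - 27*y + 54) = (y - 5)/(y - 3)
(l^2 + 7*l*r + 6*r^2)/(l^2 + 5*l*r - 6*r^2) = (-l - r)/(-l + r)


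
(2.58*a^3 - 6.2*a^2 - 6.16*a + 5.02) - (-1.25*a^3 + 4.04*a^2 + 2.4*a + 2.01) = 3.83*a^3 - 10.24*a^2 - 8.56*a + 3.01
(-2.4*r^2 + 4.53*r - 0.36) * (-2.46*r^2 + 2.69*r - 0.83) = 5.904*r^4 - 17.5998*r^3 + 15.0633*r^2 - 4.7283*r + 0.2988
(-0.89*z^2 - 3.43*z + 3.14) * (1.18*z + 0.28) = -1.0502*z^3 - 4.2966*z^2 + 2.7448*z + 0.8792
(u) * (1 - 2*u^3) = -2*u^4 + u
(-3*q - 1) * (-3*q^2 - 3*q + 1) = 9*q^3 + 12*q^2 - 1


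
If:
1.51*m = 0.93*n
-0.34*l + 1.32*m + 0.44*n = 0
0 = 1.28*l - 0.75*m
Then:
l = 0.00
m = 0.00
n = 0.00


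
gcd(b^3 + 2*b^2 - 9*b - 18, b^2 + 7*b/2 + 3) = b + 2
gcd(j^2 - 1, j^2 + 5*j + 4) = j + 1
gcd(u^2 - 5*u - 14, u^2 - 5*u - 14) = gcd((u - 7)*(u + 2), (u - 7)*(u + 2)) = u^2 - 5*u - 14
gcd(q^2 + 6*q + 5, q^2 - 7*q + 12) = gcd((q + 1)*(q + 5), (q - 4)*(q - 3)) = 1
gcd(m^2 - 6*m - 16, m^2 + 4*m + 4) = m + 2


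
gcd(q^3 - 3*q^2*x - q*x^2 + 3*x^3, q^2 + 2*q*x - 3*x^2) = -q + x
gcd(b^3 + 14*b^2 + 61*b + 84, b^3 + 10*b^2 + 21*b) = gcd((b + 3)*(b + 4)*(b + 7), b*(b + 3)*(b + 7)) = b^2 + 10*b + 21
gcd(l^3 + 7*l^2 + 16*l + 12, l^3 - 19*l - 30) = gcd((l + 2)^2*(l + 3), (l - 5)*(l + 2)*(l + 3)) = l^2 + 5*l + 6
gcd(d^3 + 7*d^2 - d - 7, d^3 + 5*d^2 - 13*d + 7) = d^2 + 6*d - 7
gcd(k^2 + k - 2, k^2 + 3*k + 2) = k + 2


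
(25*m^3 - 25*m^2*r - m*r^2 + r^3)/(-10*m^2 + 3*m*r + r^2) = (5*m^2 - 6*m*r + r^2)/(-2*m + r)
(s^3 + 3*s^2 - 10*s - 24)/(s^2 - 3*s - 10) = (s^2 + s - 12)/(s - 5)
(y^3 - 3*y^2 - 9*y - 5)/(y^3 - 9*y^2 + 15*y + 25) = (y + 1)/(y - 5)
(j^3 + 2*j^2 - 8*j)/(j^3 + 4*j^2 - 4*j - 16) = j/(j + 2)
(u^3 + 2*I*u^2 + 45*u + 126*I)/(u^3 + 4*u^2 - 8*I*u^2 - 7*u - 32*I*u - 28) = (u^2 + 9*I*u - 18)/(u^2 + u*(4 - I) - 4*I)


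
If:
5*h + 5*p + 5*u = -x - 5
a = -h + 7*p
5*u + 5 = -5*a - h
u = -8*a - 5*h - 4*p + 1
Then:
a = 188*x/2055 + 22/137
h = 20/137 - 53*x/411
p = 6/137 - 11*x/2055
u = -9*x/137 - 163/137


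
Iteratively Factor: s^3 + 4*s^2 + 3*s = (s + 1)*(s^2 + 3*s) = (s + 1)*(s + 3)*(s)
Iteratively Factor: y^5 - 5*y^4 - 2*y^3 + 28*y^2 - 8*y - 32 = (y - 2)*(y^4 - 3*y^3 - 8*y^2 + 12*y + 16) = (y - 2)*(y + 1)*(y^3 - 4*y^2 - 4*y + 16) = (y - 2)*(y + 1)*(y + 2)*(y^2 - 6*y + 8) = (y - 4)*(y - 2)*(y + 1)*(y + 2)*(y - 2)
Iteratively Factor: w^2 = (w)*(w)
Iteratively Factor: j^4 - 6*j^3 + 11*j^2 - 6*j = (j - 1)*(j^3 - 5*j^2 + 6*j) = (j - 3)*(j - 1)*(j^2 - 2*j) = j*(j - 3)*(j - 1)*(j - 2)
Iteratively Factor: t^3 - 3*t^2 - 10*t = (t - 5)*(t^2 + 2*t) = t*(t - 5)*(t + 2)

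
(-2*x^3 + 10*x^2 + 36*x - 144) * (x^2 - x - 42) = -2*x^5 + 12*x^4 + 110*x^3 - 600*x^2 - 1368*x + 6048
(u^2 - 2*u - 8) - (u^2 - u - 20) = 12 - u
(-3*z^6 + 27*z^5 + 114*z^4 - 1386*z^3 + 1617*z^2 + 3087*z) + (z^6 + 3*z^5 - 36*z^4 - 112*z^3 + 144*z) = -2*z^6 + 30*z^5 + 78*z^4 - 1498*z^3 + 1617*z^2 + 3231*z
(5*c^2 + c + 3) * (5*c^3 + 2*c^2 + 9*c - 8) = 25*c^5 + 15*c^4 + 62*c^3 - 25*c^2 + 19*c - 24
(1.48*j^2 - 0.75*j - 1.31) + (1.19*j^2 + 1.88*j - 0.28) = 2.67*j^2 + 1.13*j - 1.59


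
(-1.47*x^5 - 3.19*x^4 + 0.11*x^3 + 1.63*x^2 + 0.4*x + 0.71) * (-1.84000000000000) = 2.7048*x^5 + 5.8696*x^4 - 0.2024*x^3 - 2.9992*x^2 - 0.736*x - 1.3064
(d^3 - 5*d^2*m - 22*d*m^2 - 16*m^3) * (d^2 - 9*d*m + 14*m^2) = d^5 - 14*d^4*m + 37*d^3*m^2 + 112*d^2*m^3 - 164*d*m^4 - 224*m^5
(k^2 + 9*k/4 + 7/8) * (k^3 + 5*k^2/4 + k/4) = k^5 + 7*k^4/2 + 63*k^3/16 + 53*k^2/32 + 7*k/32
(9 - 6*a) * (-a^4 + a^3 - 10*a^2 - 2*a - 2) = 6*a^5 - 15*a^4 + 69*a^3 - 78*a^2 - 6*a - 18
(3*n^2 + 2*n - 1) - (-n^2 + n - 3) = 4*n^2 + n + 2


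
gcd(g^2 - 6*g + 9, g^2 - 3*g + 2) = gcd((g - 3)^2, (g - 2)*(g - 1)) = 1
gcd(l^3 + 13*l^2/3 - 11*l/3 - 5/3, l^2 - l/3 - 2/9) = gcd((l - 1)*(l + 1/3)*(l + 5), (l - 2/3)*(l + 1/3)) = l + 1/3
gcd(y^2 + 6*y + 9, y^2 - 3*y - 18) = y + 3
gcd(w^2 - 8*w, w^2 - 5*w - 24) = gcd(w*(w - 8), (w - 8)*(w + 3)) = w - 8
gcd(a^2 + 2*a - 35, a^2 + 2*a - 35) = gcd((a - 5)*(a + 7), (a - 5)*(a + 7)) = a^2 + 2*a - 35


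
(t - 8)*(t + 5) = t^2 - 3*t - 40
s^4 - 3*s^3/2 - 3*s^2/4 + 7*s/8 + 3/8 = (s - 3/2)*(s - 1)*(s + 1/2)^2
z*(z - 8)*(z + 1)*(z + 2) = z^4 - 5*z^3 - 22*z^2 - 16*z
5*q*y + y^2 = y*(5*q + y)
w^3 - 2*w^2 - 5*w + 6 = (w - 3)*(w - 1)*(w + 2)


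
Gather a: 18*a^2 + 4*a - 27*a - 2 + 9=18*a^2 - 23*a + 7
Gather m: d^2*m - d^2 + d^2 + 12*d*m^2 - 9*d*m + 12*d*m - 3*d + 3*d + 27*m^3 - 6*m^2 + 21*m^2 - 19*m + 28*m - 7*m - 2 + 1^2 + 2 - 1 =27*m^3 + m^2*(12*d + 15) + m*(d^2 + 3*d + 2)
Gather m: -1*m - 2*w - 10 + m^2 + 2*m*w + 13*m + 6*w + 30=m^2 + m*(2*w + 12) + 4*w + 20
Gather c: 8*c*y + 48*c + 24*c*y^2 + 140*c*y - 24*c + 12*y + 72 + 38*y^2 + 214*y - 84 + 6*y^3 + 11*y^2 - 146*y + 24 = c*(24*y^2 + 148*y + 24) + 6*y^3 + 49*y^2 + 80*y + 12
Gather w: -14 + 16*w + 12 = 16*w - 2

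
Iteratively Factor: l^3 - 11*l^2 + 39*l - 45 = (l - 3)*(l^2 - 8*l + 15) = (l - 5)*(l - 3)*(l - 3)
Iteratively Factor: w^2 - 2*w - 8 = (w + 2)*(w - 4)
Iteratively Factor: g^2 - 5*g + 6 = (g - 2)*(g - 3)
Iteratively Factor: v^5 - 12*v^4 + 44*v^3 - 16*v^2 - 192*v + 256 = (v - 2)*(v^4 - 10*v^3 + 24*v^2 + 32*v - 128) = (v - 4)*(v - 2)*(v^3 - 6*v^2 + 32) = (v - 4)^2*(v - 2)*(v^2 - 2*v - 8) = (v - 4)^2*(v - 2)*(v + 2)*(v - 4)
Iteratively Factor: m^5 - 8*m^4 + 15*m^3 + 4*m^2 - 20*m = (m)*(m^4 - 8*m^3 + 15*m^2 + 4*m - 20) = m*(m + 1)*(m^3 - 9*m^2 + 24*m - 20) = m*(m - 2)*(m + 1)*(m^2 - 7*m + 10) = m*(m - 2)^2*(m + 1)*(m - 5)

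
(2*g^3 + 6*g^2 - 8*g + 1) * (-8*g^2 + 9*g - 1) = -16*g^5 - 30*g^4 + 116*g^3 - 86*g^2 + 17*g - 1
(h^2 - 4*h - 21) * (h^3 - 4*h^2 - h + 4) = h^5 - 8*h^4 - 6*h^3 + 92*h^2 + 5*h - 84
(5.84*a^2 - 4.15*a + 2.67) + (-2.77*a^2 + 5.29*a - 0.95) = 3.07*a^2 + 1.14*a + 1.72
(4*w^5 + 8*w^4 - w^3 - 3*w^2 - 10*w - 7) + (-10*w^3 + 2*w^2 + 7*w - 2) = 4*w^5 + 8*w^4 - 11*w^3 - w^2 - 3*w - 9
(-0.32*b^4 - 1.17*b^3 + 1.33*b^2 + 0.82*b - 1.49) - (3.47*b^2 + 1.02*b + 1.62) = -0.32*b^4 - 1.17*b^3 - 2.14*b^2 - 0.2*b - 3.11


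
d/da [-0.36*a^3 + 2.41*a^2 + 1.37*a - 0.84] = -1.08*a^2 + 4.82*a + 1.37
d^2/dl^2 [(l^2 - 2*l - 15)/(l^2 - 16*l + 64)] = 2*(14*l - 13)/(l^4 - 32*l^3 + 384*l^2 - 2048*l + 4096)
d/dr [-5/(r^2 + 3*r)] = 5*(2*r + 3)/(r^2*(r + 3)^2)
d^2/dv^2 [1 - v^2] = -2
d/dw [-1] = 0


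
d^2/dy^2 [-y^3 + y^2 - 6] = 2 - 6*y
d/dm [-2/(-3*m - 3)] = -2/(3*(m + 1)^2)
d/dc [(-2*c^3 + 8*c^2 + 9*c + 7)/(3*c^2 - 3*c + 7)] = (-6*c^4 + 12*c^3 - 93*c^2 + 70*c + 84)/(9*c^4 - 18*c^3 + 51*c^2 - 42*c + 49)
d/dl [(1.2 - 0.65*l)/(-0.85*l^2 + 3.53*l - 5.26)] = (-0.5525*l^2 + 2.04*l - 0.817)/(0.7225*l^4 - 6.001*l^3 + 21.4029*l^2 - 37.1356*l + 27.6676)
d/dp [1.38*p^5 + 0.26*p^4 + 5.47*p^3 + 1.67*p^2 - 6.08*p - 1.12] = 6.9*p^4 + 1.04*p^3 + 16.41*p^2 + 3.34*p - 6.08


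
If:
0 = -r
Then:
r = 0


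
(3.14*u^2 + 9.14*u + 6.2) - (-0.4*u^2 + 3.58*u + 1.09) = 3.54*u^2 + 5.56*u + 5.11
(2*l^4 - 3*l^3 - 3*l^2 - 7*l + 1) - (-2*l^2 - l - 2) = 2*l^4 - 3*l^3 - l^2 - 6*l + 3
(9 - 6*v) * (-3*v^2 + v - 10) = 18*v^3 - 33*v^2 + 69*v - 90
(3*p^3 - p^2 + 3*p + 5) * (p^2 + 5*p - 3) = 3*p^5 + 14*p^4 - 11*p^3 + 23*p^2 + 16*p - 15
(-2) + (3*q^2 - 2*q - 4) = 3*q^2 - 2*q - 6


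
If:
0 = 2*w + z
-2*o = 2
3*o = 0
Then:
No Solution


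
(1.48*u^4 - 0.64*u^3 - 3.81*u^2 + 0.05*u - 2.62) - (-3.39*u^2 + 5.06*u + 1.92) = 1.48*u^4 - 0.64*u^3 - 0.42*u^2 - 5.01*u - 4.54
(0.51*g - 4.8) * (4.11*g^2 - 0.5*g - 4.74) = 2.0961*g^3 - 19.983*g^2 - 0.0174000000000003*g + 22.752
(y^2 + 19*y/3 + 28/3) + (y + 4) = y^2 + 22*y/3 + 40/3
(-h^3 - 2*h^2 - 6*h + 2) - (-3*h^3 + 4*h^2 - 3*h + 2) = 2*h^3 - 6*h^2 - 3*h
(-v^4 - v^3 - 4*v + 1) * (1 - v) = v^5 - v^3 + 4*v^2 - 5*v + 1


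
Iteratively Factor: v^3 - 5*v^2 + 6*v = (v)*(v^2 - 5*v + 6) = v*(v - 3)*(v - 2)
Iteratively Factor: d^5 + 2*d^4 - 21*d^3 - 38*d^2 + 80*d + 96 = (d - 2)*(d^4 + 4*d^3 - 13*d^2 - 64*d - 48) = (d - 2)*(d + 4)*(d^3 - 13*d - 12) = (d - 2)*(d + 3)*(d + 4)*(d^2 - 3*d - 4) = (d - 2)*(d + 1)*(d + 3)*(d + 4)*(d - 4)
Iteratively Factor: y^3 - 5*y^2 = (y)*(y^2 - 5*y) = y*(y - 5)*(y)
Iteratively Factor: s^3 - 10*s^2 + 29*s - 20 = (s - 4)*(s^2 - 6*s + 5) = (s - 4)*(s - 1)*(s - 5)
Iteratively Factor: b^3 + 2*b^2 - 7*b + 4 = (b - 1)*(b^2 + 3*b - 4) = (b - 1)^2*(b + 4)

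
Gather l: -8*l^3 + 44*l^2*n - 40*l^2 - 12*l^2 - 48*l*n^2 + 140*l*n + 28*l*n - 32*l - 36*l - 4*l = -8*l^3 + l^2*(44*n - 52) + l*(-48*n^2 + 168*n - 72)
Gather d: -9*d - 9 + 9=-9*d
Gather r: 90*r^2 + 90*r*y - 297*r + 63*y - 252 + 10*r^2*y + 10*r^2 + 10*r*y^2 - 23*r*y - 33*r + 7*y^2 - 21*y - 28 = r^2*(10*y + 100) + r*(10*y^2 + 67*y - 330) + 7*y^2 + 42*y - 280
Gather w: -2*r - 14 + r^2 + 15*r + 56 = r^2 + 13*r + 42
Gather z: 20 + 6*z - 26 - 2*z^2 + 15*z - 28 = -2*z^2 + 21*z - 34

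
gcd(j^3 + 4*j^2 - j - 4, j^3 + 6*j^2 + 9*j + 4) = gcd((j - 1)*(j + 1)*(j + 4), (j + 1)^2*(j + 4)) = j^2 + 5*j + 4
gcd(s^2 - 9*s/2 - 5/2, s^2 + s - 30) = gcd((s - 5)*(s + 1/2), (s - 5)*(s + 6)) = s - 5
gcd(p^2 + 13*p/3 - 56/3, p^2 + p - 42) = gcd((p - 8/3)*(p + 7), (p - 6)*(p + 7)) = p + 7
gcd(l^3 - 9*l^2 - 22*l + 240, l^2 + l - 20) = l + 5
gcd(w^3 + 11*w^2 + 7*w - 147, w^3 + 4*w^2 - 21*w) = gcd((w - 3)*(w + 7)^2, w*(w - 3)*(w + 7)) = w^2 + 4*w - 21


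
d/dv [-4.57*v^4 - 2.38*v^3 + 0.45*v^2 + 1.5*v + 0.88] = -18.28*v^3 - 7.14*v^2 + 0.9*v + 1.5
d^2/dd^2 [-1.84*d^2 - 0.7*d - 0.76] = -3.68000000000000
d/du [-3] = 0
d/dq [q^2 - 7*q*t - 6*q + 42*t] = 2*q - 7*t - 6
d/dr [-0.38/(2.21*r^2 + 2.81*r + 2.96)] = (1.6796*r + 1.0678)/(2.21*r^2 + 2.81*r + 2.96)^2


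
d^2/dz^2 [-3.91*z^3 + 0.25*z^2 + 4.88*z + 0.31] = 0.5 - 23.46*z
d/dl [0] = 0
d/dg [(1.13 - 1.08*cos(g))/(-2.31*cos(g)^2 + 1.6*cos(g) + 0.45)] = (2.4948*cos(g)^2 - 5.2206*cos(g) + 2.294)*sin(g)/(5.3361*cos(g)^4 - 7.392*cos(g)^3 + 0.481*cos(g)^2 + 1.44*cos(g) + 0.2025)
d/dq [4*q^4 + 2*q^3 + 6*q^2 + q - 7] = 16*q^3 + 6*q^2 + 12*q + 1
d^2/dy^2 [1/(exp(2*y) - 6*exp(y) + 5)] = 2*((3 - 2*exp(y))*(exp(2*y) - 6*exp(y) + 5) + 4*(exp(y) - 3)^2*exp(y))*exp(y)/(exp(2*y) - 6*exp(y) + 5)^3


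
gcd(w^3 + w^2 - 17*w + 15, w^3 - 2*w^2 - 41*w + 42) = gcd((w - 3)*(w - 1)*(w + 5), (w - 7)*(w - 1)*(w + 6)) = w - 1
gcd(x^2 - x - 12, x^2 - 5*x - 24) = x + 3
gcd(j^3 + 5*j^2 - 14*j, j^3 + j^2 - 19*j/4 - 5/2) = j - 2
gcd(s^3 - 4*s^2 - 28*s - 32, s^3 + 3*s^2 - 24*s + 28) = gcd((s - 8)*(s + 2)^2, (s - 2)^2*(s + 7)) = 1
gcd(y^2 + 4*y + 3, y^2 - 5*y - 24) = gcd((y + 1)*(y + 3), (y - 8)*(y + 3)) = y + 3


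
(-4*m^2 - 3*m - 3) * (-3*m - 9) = 12*m^3 + 45*m^2 + 36*m + 27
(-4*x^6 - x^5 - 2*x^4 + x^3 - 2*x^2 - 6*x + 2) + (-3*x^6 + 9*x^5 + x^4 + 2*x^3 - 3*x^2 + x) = -7*x^6 + 8*x^5 - x^4 + 3*x^3 - 5*x^2 - 5*x + 2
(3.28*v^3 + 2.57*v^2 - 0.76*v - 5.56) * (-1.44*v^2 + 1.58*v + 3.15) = -4.7232*v^5 + 1.4816*v^4 + 15.487*v^3 + 14.9011*v^2 - 11.1788*v - 17.514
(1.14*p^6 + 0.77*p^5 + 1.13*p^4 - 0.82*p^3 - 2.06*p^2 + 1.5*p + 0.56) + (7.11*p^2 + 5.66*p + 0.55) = 1.14*p^6 + 0.77*p^5 + 1.13*p^4 - 0.82*p^3 + 5.05*p^2 + 7.16*p + 1.11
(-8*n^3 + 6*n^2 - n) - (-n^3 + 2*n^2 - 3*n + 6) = -7*n^3 + 4*n^2 + 2*n - 6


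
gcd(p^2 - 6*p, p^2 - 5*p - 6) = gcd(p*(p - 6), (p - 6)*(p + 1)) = p - 6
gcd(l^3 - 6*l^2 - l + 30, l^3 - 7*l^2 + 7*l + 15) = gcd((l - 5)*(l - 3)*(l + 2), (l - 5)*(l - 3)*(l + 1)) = l^2 - 8*l + 15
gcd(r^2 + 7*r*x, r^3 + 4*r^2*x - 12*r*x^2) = r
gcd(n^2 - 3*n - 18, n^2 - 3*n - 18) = n^2 - 3*n - 18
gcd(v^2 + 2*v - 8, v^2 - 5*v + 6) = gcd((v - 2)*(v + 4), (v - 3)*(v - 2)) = v - 2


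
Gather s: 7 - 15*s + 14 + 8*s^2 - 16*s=8*s^2 - 31*s + 21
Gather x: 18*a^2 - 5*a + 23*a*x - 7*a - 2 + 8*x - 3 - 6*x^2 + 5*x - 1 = 18*a^2 - 12*a - 6*x^2 + x*(23*a + 13) - 6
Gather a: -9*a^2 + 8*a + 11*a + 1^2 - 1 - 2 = -9*a^2 + 19*a - 2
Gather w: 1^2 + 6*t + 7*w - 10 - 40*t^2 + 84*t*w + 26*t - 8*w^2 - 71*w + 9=-40*t^2 + 32*t - 8*w^2 + w*(84*t - 64)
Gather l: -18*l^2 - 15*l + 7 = -18*l^2 - 15*l + 7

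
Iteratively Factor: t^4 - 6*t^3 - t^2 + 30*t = (t + 2)*(t^3 - 8*t^2 + 15*t) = t*(t + 2)*(t^2 - 8*t + 15) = t*(t - 5)*(t + 2)*(t - 3)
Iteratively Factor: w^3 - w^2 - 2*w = (w - 2)*(w^2 + w) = w*(w - 2)*(w + 1)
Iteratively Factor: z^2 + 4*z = (z + 4)*(z)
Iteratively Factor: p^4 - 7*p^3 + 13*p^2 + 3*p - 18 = (p - 3)*(p^3 - 4*p^2 + p + 6) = (p - 3)*(p - 2)*(p^2 - 2*p - 3) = (p - 3)*(p - 2)*(p + 1)*(p - 3)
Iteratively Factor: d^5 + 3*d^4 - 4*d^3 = (d)*(d^4 + 3*d^3 - 4*d^2) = d^2*(d^3 + 3*d^2 - 4*d) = d^3*(d^2 + 3*d - 4) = d^3*(d + 4)*(d - 1)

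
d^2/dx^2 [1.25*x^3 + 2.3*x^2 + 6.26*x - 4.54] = 7.5*x + 4.6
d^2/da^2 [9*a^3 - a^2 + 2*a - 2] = 54*a - 2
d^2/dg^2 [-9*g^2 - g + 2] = -18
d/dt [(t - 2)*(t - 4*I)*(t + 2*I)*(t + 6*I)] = 4*t^3 + t^2*(-6 + 12*I) + t*(40 - 16*I) - 40 + 48*I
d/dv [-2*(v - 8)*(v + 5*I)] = -4*v + 16 - 10*I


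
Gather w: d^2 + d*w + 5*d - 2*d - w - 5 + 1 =d^2 + 3*d + w*(d - 1) - 4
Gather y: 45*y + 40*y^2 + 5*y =40*y^2 + 50*y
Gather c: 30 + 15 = 45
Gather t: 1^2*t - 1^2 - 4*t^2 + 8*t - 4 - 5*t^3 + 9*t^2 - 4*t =-5*t^3 + 5*t^2 + 5*t - 5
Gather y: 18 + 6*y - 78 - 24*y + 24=-18*y - 36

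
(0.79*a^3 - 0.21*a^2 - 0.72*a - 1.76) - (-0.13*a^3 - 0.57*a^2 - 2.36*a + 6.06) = 0.92*a^3 + 0.36*a^2 + 1.64*a - 7.82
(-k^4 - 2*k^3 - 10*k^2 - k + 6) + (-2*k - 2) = -k^4 - 2*k^3 - 10*k^2 - 3*k + 4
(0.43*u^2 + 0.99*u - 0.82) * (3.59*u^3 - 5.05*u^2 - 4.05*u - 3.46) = 1.5437*u^5 + 1.3826*u^4 - 9.6848*u^3 - 1.3563*u^2 - 0.1044*u + 2.8372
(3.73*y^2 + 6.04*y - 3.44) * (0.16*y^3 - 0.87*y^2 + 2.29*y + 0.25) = 0.5968*y^5 - 2.2787*y^4 + 2.7365*y^3 + 17.7569*y^2 - 6.3676*y - 0.86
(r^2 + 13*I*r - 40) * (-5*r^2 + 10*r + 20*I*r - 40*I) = -5*r^4 + 10*r^3 - 45*I*r^3 - 60*r^2 + 90*I*r^2 + 120*r - 800*I*r + 1600*I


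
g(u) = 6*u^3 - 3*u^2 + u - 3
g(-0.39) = -4.20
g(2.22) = 50.08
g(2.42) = 66.89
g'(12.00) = 2521.00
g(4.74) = 573.32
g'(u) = 18*u^2 - 6*u + 1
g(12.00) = 9945.00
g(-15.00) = -20943.00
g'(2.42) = 91.90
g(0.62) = -2.10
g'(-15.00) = 4141.00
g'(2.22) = 76.39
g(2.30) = 56.43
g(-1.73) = -44.78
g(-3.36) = -267.83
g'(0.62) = 4.20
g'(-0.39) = 6.08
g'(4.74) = 376.98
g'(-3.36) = 224.37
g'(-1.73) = 65.25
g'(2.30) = 82.42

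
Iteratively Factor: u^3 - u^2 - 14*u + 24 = (u - 2)*(u^2 + u - 12) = (u - 3)*(u - 2)*(u + 4)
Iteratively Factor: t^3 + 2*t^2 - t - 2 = (t + 2)*(t^2 - 1) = (t + 1)*(t + 2)*(t - 1)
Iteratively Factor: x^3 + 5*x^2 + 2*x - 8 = (x + 2)*(x^2 + 3*x - 4) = (x - 1)*(x + 2)*(x + 4)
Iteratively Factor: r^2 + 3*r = (r)*(r + 3)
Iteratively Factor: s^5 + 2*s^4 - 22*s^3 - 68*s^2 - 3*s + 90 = (s - 1)*(s^4 + 3*s^3 - 19*s^2 - 87*s - 90) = (s - 1)*(s + 2)*(s^3 + s^2 - 21*s - 45) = (s - 1)*(s + 2)*(s + 3)*(s^2 - 2*s - 15) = (s - 5)*(s - 1)*(s + 2)*(s + 3)*(s + 3)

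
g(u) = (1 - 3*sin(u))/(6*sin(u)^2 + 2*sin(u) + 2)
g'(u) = (1 - 3*sin(u))*(-12*sin(u)*cos(u) - 2*cos(u))/(6*sin(u)^2 + 2*sin(u) + 2)^2 - 3*cos(u)/(6*sin(u)^2 + 2*sin(u) + 2) = (9*sin(u)^2 - 6*sin(u) - 4)*cos(u)/(2*(3*sin(u)^2 + sin(u) + 1)^2)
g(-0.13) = 0.75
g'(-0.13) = -1.80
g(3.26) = 0.73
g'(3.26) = 1.84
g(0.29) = 0.05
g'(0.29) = -1.02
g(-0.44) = 1.02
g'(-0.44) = 0.07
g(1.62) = -0.20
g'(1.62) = 0.00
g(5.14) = 0.72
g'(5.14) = 0.28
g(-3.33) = 0.17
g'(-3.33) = 1.41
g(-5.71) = -0.13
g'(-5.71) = -0.33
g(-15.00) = 0.91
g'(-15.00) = -0.54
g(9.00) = -0.06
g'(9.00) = 0.61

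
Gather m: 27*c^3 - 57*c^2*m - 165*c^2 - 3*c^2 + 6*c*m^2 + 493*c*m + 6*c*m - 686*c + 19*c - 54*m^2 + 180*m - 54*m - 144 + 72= 27*c^3 - 168*c^2 - 667*c + m^2*(6*c - 54) + m*(-57*c^2 + 499*c + 126) - 72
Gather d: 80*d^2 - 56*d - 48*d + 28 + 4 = 80*d^2 - 104*d + 32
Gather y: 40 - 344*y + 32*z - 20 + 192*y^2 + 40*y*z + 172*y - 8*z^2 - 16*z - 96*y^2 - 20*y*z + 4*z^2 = 96*y^2 + y*(20*z - 172) - 4*z^2 + 16*z + 20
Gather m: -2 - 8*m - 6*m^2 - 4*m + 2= -6*m^2 - 12*m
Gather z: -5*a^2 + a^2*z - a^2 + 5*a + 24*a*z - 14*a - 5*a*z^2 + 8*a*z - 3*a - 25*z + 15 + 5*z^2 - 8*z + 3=-6*a^2 - 12*a + z^2*(5 - 5*a) + z*(a^2 + 32*a - 33) + 18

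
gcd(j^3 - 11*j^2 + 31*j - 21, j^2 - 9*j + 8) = j - 1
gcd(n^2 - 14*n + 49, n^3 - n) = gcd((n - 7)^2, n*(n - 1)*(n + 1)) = 1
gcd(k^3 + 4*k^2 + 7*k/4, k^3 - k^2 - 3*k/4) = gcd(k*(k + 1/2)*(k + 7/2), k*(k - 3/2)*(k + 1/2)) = k^2 + k/2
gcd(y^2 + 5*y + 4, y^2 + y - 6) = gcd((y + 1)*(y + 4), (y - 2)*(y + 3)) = 1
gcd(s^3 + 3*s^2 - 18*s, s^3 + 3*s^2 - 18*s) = s^3 + 3*s^2 - 18*s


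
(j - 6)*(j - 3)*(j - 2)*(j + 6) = j^4 - 5*j^3 - 30*j^2 + 180*j - 216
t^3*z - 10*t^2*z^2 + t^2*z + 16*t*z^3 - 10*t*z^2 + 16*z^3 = (t - 8*z)*(t - 2*z)*(t*z + z)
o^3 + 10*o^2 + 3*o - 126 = (o - 3)*(o + 6)*(o + 7)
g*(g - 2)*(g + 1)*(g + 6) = g^4 + 5*g^3 - 8*g^2 - 12*g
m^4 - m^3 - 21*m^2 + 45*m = m*(m - 3)^2*(m + 5)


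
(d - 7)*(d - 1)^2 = d^3 - 9*d^2 + 15*d - 7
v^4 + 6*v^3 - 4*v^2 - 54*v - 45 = (v - 3)*(v + 1)*(v + 3)*(v + 5)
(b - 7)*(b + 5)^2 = b^3 + 3*b^2 - 45*b - 175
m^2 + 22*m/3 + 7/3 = (m + 1/3)*(m + 7)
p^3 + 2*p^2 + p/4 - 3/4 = (p - 1/2)*(p + 1)*(p + 3/2)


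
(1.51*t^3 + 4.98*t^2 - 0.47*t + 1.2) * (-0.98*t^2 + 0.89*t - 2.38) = -1.4798*t^5 - 3.5365*t^4 + 1.299*t^3 - 13.4467*t^2 + 2.1866*t - 2.856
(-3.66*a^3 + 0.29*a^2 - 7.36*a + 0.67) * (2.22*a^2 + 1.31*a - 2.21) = -8.1252*a^5 - 4.1508*a^4 - 7.8707*a^3 - 8.7951*a^2 + 17.1433*a - 1.4807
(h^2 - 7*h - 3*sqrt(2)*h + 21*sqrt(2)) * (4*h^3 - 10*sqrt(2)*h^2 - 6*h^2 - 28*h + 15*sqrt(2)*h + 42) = 4*h^5 - 34*h^4 - 22*sqrt(2)*h^4 + 74*h^3 + 187*sqrt(2)*h^3 - 272*h^2 - 147*sqrt(2)*h^2 - 714*sqrt(2)*h + 336*h + 882*sqrt(2)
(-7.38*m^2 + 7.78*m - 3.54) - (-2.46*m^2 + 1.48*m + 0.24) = -4.92*m^2 + 6.3*m - 3.78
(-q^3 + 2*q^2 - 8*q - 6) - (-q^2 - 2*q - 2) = -q^3 + 3*q^2 - 6*q - 4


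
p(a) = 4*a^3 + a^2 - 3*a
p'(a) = 12*a^2 + 2*a - 3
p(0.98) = 1.79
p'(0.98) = 10.48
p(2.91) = 98.31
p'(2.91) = 104.44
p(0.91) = 1.11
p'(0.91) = 8.76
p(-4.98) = -454.28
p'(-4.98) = 284.64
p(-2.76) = -68.20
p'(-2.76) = 82.89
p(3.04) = 112.50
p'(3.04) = 113.98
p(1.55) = 12.65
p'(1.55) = 28.93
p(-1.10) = -0.81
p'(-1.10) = 9.32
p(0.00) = 0.00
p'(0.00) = -3.00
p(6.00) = 882.00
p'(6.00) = 441.00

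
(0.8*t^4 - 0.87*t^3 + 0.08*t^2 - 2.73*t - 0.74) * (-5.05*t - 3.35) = -4.04*t^5 + 1.7135*t^4 + 2.5105*t^3 + 13.5185*t^2 + 12.8825*t + 2.479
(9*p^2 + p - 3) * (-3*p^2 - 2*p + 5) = -27*p^4 - 21*p^3 + 52*p^2 + 11*p - 15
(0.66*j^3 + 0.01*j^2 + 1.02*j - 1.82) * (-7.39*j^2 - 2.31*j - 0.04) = -4.8774*j^5 - 1.5985*j^4 - 7.5873*j^3 + 11.0932*j^2 + 4.1634*j + 0.0728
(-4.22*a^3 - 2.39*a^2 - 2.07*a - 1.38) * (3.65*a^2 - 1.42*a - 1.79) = -15.403*a^5 - 2.7311*a^4 + 3.3921*a^3 + 2.1805*a^2 + 5.6649*a + 2.4702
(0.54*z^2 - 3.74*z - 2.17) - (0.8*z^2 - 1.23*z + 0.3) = -0.26*z^2 - 2.51*z - 2.47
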